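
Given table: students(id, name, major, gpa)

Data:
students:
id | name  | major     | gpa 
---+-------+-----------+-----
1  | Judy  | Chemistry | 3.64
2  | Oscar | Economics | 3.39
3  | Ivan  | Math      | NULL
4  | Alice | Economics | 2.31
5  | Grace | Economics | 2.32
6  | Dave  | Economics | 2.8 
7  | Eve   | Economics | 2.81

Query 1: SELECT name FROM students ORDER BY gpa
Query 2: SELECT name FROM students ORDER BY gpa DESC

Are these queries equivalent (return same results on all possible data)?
No, not equivalent

Query 1 returns: [('Ivan',), ('Alice',), ('Grace',), ('Dave',), ('Eve',), ('Oscar',), ('Judy',)]
Query 2 returns: [('Judy',), ('Oscar',), ('Eve',), ('Dave',), ('Grace',), ('Alice',), ('Ivan',)]

Reason: ASC vs DESC gives opposite ordering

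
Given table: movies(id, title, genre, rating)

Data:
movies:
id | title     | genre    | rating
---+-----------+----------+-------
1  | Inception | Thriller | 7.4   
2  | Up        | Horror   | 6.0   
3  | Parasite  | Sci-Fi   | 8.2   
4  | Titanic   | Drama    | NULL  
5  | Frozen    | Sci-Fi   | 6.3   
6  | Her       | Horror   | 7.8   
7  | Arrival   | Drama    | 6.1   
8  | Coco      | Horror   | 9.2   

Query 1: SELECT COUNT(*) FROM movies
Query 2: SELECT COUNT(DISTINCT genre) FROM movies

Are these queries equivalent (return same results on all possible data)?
No, not equivalent

Query 1 returns: [(8,)]
Query 2 returns: [(4,)]

Reason: COUNT(*) counts rows, COUNT(DISTINCT genre) counts unique genres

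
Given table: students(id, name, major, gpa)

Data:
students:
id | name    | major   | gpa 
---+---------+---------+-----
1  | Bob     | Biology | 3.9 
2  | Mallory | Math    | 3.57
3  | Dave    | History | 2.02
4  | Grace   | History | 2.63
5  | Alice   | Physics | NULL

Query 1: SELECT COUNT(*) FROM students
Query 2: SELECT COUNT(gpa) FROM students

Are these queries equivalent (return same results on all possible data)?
No, not equivalent

Query 1 returns: [(5,)]
Query 2 returns: [(4,)]

Reason: COUNT(*) includes NULLs, COUNT(column) excludes them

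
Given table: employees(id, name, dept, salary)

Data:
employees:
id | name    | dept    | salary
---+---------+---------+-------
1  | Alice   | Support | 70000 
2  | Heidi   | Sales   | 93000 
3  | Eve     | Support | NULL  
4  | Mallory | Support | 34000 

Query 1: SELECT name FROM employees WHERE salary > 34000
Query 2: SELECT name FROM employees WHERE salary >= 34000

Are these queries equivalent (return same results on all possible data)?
No, not equivalent

Query 1 returns: [('Alice',), ('Heidi',)]
Query 2 returns: [('Alice',), ('Heidi',), ('Mallory',)]

Reason: > vs >= gives different results when salary = 34000 exists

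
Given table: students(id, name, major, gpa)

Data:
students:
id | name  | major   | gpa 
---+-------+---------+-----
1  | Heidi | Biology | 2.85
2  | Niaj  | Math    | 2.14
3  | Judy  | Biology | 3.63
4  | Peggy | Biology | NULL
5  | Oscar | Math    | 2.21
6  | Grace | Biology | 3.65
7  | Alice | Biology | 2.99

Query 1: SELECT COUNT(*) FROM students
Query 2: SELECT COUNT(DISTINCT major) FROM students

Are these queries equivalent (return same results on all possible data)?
No, not equivalent

Query 1 returns: [(7,)]
Query 2 returns: [(2,)]

Reason: COUNT(*) counts rows, COUNT(DISTINCT major) counts unique majors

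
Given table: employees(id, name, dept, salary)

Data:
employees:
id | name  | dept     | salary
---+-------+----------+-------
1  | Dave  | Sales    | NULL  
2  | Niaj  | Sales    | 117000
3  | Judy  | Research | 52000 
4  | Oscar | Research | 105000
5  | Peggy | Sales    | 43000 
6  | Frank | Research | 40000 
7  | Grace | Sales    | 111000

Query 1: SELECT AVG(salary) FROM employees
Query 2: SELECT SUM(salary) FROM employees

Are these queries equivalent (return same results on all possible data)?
No, not equivalent

Query 1 returns: [(78000.0,)]
Query 2 returns: [(468000,)]

Reason: AVG vs SUM give different aggregate values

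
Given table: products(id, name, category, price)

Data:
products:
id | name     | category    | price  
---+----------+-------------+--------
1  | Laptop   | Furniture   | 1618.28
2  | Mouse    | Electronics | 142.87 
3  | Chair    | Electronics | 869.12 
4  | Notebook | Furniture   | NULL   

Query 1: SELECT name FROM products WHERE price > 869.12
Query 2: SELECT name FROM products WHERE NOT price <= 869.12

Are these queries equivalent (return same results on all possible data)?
Yes, equivalent

Both queries return: [('Laptop',)]

Reason: Both filter price > 869.12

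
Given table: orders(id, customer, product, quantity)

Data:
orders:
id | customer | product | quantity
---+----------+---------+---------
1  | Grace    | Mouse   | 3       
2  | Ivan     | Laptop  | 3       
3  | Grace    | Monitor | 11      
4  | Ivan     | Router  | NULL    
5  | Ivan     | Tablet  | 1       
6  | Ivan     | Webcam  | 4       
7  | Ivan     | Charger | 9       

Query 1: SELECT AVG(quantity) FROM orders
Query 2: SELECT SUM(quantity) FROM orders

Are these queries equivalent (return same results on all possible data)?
No, not equivalent

Query 1 returns: [(5.166666666666667,)]
Query 2 returns: [(31,)]

Reason: AVG vs SUM give different aggregate values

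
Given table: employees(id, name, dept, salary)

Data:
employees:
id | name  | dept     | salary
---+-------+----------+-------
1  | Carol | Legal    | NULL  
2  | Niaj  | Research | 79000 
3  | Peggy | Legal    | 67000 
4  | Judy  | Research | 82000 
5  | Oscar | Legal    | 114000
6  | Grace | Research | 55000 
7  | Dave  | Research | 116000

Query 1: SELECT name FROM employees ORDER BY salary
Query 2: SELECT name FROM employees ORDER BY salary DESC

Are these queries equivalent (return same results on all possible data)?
No, not equivalent

Query 1 returns: [('Carol',), ('Grace',), ('Peggy',), ('Niaj',), ('Judy',), ('Oscar',), ('Dave',)]
Query 2 returns: [('Dave',), ('Oscar',), ('Judy',), ('Niaj',), ('Peggy',), ('Grace',), ('Carol',)]

Reason: ASC vs DESC gives opposite ordering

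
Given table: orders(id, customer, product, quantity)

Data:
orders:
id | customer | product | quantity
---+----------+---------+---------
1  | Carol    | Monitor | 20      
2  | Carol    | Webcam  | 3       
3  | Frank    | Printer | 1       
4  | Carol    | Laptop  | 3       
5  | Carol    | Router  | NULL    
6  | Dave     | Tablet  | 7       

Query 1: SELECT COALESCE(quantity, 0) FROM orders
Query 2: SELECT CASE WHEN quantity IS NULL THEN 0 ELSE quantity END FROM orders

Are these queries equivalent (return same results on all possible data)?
Yes, equivalent

Both queries return: [(0,), (1,), (3,), (3,), (7,), (20,)]

Reason: COALESCE vs CASE for NULL handling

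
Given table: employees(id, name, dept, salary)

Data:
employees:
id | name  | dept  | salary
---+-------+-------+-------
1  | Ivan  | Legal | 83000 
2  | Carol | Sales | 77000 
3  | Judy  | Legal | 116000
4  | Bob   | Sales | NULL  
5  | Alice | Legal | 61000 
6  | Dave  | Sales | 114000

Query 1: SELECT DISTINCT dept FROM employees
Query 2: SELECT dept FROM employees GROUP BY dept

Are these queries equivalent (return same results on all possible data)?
Yes, equivalent

Both queries return: [('Legal',), ('Sales',)]

Reason: Both get unique depts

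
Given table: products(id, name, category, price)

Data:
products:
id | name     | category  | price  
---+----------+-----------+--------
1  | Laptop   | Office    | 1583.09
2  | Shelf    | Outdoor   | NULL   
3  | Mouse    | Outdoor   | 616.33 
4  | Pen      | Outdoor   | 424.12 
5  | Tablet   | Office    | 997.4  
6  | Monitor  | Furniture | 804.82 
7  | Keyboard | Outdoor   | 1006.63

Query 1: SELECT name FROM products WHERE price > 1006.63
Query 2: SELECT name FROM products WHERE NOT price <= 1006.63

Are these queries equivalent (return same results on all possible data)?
Yes, equivalent

Both queries return: [('Laptop',)]

Reason: Both filter price > 1006.63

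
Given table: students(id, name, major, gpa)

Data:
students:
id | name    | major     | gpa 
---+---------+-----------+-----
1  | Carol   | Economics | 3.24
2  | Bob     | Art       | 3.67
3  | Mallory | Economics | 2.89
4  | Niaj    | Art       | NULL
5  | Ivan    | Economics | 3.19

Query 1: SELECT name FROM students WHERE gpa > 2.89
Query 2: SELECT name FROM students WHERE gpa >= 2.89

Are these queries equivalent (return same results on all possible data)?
No, not equivalent

Query 1 returns: [('Carol',), ('Bob',), ('Ivan',)]
Query 2 returns: [('Carol',), ('Bob',), ('Mallory',), ('Ivan',)]

Reason: > vs >= gives different results when gpa = 2.89 exists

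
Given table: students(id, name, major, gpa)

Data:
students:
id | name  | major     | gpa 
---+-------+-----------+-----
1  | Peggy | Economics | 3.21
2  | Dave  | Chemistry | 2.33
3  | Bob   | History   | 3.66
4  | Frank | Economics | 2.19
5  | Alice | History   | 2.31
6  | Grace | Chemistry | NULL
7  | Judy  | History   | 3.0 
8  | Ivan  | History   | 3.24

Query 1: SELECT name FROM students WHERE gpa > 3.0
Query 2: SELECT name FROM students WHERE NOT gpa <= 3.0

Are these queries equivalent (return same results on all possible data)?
Yes, equivalent

Both queries return: [('Bob',), ('Ivan',), ('Peggy',)]

Reason: Both filter gpa > 3.0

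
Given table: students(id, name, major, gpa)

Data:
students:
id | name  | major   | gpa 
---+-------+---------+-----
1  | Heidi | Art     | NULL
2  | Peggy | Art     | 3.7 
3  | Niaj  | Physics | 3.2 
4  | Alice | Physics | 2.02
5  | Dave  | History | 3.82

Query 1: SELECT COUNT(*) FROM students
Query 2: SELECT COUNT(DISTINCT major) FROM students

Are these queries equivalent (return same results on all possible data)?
No, not equivalent

Query 1 returns: [(5,)]
Query 2 returns: [(3,)]

Reason: COUNT(*) counts rows, COUNT(DISTINCT major) counts unique majors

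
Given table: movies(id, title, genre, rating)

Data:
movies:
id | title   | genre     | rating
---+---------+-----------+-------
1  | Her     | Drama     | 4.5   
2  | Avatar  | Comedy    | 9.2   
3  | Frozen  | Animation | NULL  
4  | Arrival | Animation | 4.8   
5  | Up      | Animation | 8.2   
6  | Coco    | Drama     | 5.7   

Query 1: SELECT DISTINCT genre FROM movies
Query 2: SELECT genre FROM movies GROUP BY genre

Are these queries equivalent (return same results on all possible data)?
Yes, equivalent

Both queries return: [('Animation',), ('Comedy',), ('Drama',)]

Reason: Both get unique genres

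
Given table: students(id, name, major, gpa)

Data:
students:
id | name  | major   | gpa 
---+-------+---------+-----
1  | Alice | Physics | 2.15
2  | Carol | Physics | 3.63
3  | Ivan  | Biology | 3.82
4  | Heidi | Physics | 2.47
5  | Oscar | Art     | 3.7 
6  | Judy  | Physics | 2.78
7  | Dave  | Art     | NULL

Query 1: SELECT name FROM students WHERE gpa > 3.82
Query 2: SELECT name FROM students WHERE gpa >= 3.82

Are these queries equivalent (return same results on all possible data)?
No, not equivalent

Query 1 returns: []
Query 2 returns: [('Ivan',)]

Reason: > vs >= gives different results when gpa = 3.82 exists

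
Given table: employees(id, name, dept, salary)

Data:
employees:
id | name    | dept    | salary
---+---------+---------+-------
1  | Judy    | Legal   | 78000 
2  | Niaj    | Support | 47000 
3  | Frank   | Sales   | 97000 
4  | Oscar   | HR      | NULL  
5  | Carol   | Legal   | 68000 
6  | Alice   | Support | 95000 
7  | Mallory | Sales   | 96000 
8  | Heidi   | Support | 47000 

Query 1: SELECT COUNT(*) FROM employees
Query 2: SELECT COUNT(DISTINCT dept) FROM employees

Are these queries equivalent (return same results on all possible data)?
No, not equivalent

Query 1 returns: [(8,)]
Query 2 returns: [(4,)]

Reason: COUNT(*) counts rows, COUNT(DISTINCT dept) counts unique depts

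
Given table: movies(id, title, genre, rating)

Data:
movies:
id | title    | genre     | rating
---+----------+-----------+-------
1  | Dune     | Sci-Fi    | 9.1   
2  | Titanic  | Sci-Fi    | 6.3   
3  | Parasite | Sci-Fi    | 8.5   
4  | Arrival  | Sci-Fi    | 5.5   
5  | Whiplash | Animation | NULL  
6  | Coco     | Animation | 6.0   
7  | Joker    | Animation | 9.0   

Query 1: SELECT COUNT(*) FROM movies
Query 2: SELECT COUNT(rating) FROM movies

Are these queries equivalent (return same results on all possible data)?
No, not equivalent

Query 1 returns: [(7,)]
Query 2 returns: [(6,)]

Reason: COUNT(*) includes NULLs, COUNT(column) excludes them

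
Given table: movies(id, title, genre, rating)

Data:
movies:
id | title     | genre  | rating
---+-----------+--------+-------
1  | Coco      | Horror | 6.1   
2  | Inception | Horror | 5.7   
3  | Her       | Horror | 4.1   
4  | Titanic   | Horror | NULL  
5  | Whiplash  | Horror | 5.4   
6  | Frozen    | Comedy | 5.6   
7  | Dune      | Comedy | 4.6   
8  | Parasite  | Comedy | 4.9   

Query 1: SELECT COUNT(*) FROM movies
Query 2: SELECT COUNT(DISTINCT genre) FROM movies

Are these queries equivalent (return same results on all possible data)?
No, not equivalent

Query 1 returns: [(8,)]
Query 2 returns: [(2,)]

Reason: COUNT(*) counts rows, COUNT(DISTINCT genre) counts unique genres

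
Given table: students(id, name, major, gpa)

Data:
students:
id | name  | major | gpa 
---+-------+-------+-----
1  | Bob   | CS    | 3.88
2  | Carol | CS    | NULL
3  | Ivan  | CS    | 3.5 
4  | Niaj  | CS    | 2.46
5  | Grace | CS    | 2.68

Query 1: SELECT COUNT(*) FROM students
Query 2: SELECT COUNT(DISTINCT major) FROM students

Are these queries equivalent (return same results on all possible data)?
No, not equivalent

Query 1 returns: [(5,)]
Query 2 returns: [(1,)]

Reason: COUNT(*) counts rows, COUNT(DISTINCT major) counts unique majors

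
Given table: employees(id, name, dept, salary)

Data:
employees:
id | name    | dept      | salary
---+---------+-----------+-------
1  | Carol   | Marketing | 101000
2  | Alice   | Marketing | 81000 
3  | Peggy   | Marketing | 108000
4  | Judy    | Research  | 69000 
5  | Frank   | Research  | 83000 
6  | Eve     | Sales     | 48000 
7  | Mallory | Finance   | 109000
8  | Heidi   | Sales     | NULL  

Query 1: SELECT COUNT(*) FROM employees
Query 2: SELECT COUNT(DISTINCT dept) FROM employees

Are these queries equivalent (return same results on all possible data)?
No, not equivalent

Query 1 returns: [(8,)]
Query 2 returns: [(4,)]

Reason: COUNT(*) counts rows, COUNT(DISTINCT dept) counts unique depts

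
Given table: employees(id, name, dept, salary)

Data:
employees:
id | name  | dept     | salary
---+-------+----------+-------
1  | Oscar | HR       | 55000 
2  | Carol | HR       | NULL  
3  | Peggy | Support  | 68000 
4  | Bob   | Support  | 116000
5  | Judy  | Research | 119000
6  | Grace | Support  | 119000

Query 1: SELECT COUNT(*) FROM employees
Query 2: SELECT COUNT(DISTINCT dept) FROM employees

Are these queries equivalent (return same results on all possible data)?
No, not equivalent

Query 1 returns: [(6,)]
Query 2 returns: [(3,)]

Reason: COUNT(*) counts rows, COUNT(DISTINCT dept) counts unique depts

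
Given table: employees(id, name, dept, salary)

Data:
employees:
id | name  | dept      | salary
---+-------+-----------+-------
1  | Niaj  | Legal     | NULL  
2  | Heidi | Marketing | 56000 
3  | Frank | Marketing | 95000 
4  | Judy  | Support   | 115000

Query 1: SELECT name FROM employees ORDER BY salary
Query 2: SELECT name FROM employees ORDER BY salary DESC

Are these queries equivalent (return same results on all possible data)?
No, not equivalent

Query 1 returns: [('Niaj',), ('Heidi',), ('Frank',), ('Judy',)]
Query 2 returns: [('Judy',), ('Frank',), ('Heidi',), ('Niaj',)]

Reason: ASC vs DESC gives opposite ordering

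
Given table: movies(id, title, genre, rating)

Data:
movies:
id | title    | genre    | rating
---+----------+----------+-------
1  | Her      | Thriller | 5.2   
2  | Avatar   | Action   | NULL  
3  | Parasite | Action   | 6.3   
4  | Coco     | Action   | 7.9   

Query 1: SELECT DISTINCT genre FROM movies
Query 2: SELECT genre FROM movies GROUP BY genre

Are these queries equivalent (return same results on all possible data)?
Yes, equivalent

Both queries return: [('Action',), ('Thriller',)]

Reason: Both get unique genres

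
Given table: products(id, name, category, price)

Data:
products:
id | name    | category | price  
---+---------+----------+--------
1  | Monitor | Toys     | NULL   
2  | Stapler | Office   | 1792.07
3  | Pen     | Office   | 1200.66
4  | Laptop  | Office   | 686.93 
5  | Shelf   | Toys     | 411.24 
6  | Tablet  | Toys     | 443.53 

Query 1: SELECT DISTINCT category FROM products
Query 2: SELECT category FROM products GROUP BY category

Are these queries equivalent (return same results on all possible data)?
Yes, equivalent

Both queries return: [('Office',), ('Toys',)]

Reason: Both get unique categorys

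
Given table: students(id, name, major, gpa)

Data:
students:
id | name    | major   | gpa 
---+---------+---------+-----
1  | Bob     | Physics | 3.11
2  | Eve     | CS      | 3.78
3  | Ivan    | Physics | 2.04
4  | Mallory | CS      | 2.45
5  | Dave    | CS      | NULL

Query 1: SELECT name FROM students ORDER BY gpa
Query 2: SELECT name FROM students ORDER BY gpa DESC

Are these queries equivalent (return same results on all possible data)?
No, not equivalent

Query 1 returns: [('Dave',), ('Ivan',), ('Mallory',), ('Bob',), ('Eve',)]
Query 2 returns: [('Eve',), ('Bob',), ('Mallory',), ('Ivan',), ('Dave',)]

Reason: ASC vs DESC gives opposite ordering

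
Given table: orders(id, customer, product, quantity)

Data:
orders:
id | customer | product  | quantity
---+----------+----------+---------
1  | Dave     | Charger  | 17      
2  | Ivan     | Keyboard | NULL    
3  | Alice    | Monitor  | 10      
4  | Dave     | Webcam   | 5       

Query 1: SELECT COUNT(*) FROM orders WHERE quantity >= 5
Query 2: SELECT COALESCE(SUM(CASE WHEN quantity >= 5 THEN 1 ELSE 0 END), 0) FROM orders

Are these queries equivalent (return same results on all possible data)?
Yes, equivalent

Both queries return: [(3,)]

Reason: COUNT with WHERE vs conditional SUM (COALESCE handles empty-table NULL)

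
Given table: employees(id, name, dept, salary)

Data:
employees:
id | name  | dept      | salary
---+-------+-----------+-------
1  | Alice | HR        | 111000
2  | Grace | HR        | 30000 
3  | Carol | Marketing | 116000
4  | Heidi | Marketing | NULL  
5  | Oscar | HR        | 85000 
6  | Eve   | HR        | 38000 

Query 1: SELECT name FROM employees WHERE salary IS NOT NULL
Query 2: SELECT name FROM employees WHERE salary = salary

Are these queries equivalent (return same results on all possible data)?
Yes, equivalent

Both queries return: [('Alice',), ('Carol',), ('Eve',), ('Grace',), ('Oscar',)]

Reason: IS NOT NULL vs self-equality (both exclude NULLs)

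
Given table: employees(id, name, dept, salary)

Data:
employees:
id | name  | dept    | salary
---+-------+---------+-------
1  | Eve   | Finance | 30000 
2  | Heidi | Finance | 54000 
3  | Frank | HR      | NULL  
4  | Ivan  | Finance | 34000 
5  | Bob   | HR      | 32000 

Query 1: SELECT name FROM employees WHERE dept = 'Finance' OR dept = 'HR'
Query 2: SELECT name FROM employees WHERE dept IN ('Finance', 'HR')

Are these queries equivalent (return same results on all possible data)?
Yes, equivalent

Both queries return: [('Bob',), ('Eve',), ('Frank',), ('Heidi',), ('Ivan',)]

Reason: OR vs IN are equivalent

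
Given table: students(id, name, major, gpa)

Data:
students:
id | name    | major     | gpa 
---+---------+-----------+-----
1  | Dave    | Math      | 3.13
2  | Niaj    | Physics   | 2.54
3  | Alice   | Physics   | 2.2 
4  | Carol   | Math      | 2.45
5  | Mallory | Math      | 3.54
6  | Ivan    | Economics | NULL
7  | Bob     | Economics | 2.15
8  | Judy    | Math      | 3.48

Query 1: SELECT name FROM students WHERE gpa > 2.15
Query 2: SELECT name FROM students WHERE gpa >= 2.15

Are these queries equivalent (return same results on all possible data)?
No, not equivalent

Query 1 returns: [('Dave',), ('Niaj',), ('Alice',), ('Carol',), ('Mallory',), ('Judy',)]
Query 2 returns: [('Dave',), ('Niaj',), ('Alice',), ('Carol',), ('Mallory',), ('Bob',), ('Judy',)]

Reason: > vs >= gives different results when gpa = 2.15 exists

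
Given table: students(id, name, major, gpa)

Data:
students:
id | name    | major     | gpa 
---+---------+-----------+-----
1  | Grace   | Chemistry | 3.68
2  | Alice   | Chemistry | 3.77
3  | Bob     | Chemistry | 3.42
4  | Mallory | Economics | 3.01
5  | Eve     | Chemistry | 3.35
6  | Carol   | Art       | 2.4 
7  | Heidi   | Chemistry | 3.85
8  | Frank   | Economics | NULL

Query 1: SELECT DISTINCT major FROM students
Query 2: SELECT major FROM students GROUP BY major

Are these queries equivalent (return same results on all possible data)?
Yes, equivalent

Both queries return: [('Art',), ('Chemistry',), ('Economics',)]

Reason: Both get unique majors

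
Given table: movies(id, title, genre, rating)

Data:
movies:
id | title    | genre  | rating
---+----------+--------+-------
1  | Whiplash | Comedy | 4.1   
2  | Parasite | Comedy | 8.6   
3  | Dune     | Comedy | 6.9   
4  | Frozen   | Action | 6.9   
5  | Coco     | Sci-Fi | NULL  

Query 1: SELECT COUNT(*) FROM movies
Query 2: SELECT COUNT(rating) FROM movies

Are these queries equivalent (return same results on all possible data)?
No, not equivalent

Query 1 returns: [(5,)]
Query 2 returns: [(4,)]

Reason: COUNT(*) includes NULLs, COUNT(column) excludes them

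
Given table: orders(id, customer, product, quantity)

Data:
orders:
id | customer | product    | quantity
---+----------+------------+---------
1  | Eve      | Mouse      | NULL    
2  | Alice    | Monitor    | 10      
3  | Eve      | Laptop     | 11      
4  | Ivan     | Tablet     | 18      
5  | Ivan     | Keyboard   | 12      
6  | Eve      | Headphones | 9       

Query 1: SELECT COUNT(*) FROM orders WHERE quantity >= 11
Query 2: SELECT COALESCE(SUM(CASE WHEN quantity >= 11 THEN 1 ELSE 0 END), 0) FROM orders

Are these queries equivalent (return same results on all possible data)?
Yes, equivalent

Both queries return: [(3,)]

Reason: COUNT with WHERE vs conditional SUM (COALESCE handles empty-table NULL)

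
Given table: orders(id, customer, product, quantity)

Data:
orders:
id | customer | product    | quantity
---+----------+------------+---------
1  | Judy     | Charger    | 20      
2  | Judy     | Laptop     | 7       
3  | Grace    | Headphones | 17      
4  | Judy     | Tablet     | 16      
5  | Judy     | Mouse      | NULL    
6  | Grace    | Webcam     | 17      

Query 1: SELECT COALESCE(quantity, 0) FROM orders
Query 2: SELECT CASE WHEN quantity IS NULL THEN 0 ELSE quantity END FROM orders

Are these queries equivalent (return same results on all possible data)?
Yes, equivalent

Both queries return: [(0,), (7,), (16,), (17,), (17,), (20,)]

Reason: COALESCE vs CASE for NULL handling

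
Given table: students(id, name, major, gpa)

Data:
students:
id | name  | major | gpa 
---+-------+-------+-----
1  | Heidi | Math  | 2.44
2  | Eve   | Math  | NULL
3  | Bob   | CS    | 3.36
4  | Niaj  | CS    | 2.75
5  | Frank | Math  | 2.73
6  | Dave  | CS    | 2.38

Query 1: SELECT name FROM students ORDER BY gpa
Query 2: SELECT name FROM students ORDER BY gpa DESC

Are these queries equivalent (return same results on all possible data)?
No, not equivalent

Query 1 returns: [('Eve',), ('Dave',), ('Heidi',), ('Frank',), ('Niaj',), ('Bob',)]
Query 2 returns: [('Bob',), ('Niaj',), ('Frank',), ('Heidi',), ('Dave',), ('Eve',)]

Reason: ASC vs DESC gives opposite ordering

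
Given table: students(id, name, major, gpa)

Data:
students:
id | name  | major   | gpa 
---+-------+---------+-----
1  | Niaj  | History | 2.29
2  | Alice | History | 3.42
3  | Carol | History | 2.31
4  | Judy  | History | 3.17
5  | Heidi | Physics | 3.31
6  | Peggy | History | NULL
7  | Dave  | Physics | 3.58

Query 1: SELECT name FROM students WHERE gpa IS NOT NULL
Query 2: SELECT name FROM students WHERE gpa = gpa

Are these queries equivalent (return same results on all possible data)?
Yes, equivalent

Both queries return: [('Alice',), ('Carol',), ('Dave',), ('Heidi',), ('Judy',), ('Niaj',)]

Reason: IS NOT NULL vs self-equality (both exclude NULLs)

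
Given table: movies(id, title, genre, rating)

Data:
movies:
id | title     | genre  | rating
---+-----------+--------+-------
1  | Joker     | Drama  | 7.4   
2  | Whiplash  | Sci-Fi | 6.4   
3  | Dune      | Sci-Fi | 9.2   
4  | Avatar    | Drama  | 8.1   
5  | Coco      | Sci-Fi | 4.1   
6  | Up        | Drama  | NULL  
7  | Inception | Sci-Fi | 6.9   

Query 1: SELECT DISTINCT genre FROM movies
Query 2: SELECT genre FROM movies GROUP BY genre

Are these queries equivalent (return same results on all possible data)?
Yes, equivalent

Both queries return: [('Drama',), ('Sci-Fi',)]

Reason: Both get unique genres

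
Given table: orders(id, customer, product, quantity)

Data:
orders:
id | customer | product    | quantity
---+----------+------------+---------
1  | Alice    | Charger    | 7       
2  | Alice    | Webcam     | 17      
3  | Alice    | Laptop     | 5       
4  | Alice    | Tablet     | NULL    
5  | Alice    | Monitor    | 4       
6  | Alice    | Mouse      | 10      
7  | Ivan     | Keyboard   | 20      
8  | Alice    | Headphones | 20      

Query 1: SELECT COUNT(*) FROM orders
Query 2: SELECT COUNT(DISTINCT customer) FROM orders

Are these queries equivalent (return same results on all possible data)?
No, not equivalent

Query 1 returns: [(8,)]
Query 2 returns: [(2,)]

Reason: COUNT(*) counts rows, COUNT(DISTINCT customer) counts unique customers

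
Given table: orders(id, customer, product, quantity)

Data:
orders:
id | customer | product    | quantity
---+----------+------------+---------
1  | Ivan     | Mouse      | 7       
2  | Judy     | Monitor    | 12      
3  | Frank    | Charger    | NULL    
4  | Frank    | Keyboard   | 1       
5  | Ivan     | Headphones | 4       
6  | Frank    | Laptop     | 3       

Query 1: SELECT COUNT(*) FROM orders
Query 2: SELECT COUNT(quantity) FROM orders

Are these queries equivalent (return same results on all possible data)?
No, not equivalent

Query 1 returns: [(6,)]
Query 2 returns: [(5,)]

Reason: COUNT(*) includes NULLs, COUNT(column) excludes them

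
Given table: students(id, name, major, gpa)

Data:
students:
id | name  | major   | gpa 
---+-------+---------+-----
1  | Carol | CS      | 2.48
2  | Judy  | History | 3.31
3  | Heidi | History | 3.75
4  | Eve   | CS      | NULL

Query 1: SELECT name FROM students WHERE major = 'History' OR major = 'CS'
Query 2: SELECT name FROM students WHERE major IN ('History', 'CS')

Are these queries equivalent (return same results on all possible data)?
Yes, equivalent

Both queries return: [('Carol',), ('Eve',), ('Heidi',), ('Judy',)]

Reason: OR vs IN are equivalent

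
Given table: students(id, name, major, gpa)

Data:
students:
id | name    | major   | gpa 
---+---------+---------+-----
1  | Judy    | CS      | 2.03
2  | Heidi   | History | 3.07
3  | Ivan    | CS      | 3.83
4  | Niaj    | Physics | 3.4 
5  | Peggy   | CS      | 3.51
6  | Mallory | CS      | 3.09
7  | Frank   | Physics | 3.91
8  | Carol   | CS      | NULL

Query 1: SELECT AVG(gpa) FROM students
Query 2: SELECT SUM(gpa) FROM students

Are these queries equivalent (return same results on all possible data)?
No, not equivalent

Query 1 returns: [(3.262857142857143,)]
Query 2 returns: [(22.84,)]

Reason: AVG vs SUM give different aggregate values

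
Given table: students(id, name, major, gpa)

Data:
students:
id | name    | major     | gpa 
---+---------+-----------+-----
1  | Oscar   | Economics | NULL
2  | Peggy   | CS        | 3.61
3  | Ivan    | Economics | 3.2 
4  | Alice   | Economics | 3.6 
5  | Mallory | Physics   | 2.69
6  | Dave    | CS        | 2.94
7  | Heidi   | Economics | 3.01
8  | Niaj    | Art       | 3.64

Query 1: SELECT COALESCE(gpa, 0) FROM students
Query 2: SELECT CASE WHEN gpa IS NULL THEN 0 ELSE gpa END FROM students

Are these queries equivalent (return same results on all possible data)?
Yes, equivalent

Both queries return: [(0,), (2.69,), (2.94,), (3.01,), (3.2,), (3.6,), (3.61,), (3.64,)]

Reason: COALESCE vs CASE for NULL handling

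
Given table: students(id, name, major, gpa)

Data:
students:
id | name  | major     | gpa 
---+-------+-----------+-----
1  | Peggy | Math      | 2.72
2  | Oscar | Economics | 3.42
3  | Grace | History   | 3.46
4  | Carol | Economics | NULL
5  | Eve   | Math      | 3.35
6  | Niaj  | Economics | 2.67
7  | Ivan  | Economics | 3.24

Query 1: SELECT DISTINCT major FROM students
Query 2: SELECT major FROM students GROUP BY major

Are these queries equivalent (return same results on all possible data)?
Yes, equivalent

Both queries return: [('Economics',), ('History',), ('Math',)]

Reason: Both get unique majors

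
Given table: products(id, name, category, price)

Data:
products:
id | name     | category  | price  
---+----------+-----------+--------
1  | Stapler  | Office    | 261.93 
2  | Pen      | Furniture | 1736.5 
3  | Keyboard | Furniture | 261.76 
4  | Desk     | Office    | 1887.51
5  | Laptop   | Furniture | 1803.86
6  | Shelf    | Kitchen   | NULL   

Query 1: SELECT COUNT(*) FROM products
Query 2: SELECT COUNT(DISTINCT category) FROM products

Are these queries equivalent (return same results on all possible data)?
No, not equivalent

Query 1 returns: [(6,)]
Query 2 returns: [(3,)]

Reason: COUNT(*) counts rows, COUNT(DISTINCT category) counts unique categorys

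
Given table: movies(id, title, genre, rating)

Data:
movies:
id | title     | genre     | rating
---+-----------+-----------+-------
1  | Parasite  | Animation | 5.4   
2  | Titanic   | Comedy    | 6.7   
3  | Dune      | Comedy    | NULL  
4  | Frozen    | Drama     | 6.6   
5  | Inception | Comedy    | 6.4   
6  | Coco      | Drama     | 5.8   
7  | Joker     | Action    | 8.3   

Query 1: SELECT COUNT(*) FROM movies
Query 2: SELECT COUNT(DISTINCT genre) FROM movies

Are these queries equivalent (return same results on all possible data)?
No, not equivalent

Query 1 returns: [(7,)]
Query 2 returns: [(4,)]

Reason: COUNT(*) counts rows, COUNT(DISTINCT genre) counts unique genres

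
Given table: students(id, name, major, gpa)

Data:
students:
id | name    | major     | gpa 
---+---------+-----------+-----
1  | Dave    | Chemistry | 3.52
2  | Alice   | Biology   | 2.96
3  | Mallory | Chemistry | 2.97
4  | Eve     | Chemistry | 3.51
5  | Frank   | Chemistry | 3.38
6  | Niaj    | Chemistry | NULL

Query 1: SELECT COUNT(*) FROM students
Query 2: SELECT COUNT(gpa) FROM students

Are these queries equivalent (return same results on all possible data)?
No, not equivalent

Query 1 returns: [(6,)]
Query 2 returns: [(5,)]

Reason: COUNT(*) includes NULLs, COUNT(column) excludes them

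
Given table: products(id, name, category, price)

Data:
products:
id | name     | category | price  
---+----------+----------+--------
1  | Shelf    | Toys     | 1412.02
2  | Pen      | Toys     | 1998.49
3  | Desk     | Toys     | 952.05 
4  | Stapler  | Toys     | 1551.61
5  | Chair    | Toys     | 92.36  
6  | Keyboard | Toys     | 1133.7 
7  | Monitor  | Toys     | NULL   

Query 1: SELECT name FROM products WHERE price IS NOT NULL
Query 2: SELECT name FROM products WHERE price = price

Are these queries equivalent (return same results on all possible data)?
Yes, equivalent

Both queries return: [('Chair',), ('Desk',), ('Keyboard',), ('Pen',), ('Shelf',), ('Stapler',)]

Reason: IS NOT NULL vs self-equality (both exclude NULLs)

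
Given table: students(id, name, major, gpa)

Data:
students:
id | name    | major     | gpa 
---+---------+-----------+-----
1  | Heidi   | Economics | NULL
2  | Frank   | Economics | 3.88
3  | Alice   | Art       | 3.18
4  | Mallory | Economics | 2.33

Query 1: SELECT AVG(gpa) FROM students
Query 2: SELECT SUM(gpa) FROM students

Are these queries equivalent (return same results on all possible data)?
No, not equivalent

Query 1 returns: [(3.1300000000000003,)]
Query 2 returns: [(9.39,)]

Reason: AVG vs SUM give different aggregate values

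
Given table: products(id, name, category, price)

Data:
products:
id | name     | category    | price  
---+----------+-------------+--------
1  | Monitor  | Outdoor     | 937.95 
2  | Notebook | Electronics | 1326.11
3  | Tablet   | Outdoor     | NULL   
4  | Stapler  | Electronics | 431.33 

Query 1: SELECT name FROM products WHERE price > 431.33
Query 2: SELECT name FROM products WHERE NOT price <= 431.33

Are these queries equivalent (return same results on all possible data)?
Yes, equivalent

Both queries return: [('Monitor',), ('Notebook',)]

Reason: Both filter price > 431.33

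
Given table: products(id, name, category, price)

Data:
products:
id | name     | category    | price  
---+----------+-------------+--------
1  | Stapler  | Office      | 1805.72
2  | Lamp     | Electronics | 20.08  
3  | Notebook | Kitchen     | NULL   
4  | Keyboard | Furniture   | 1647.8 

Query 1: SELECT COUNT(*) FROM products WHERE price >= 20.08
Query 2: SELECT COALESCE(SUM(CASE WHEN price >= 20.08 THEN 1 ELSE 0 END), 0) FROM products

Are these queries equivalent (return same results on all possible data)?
Yes, equivalent

Both queries return: [(3,)]

Reason: COUNT with WHERE vs conditional SUM (COALESCE handles empty-table NULL)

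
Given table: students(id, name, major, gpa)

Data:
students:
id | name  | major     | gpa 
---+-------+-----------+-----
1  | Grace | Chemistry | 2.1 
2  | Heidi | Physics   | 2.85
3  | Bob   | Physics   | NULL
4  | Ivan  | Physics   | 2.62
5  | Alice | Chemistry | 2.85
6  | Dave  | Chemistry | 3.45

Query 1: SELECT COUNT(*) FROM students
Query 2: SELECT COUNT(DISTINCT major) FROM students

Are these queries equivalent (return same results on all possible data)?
No, not equivalent

Query 1 returns: [(6,)]
Query 2 returns: [(2,)]

Reason: COUNT(*) counts rows, COUNT(DISTINCT major) counts unique majors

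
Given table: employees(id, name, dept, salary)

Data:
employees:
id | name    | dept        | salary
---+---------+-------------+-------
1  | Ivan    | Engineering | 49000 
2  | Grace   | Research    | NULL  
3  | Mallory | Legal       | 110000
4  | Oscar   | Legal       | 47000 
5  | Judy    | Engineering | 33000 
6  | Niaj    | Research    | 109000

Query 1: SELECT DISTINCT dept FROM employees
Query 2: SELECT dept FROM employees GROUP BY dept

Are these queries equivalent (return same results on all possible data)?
Yes, equivalent

Both queries return: [('Engineering',), ('Legal',), ('Research',)]

Reason: Both get unique depts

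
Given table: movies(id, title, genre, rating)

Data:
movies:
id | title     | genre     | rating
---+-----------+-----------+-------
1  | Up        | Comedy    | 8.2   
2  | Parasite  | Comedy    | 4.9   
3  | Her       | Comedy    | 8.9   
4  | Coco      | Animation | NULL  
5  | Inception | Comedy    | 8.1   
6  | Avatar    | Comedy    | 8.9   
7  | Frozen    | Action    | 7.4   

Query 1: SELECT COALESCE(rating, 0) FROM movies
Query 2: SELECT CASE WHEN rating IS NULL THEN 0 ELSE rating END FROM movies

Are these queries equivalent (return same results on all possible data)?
Yes, equivalent

Both queries return: [(0,), (4.9,), (7.4,), (8.1,), (8.2,), (8.9,), (8.9,)]

Reason: COALESCE vs CASE for NULL handling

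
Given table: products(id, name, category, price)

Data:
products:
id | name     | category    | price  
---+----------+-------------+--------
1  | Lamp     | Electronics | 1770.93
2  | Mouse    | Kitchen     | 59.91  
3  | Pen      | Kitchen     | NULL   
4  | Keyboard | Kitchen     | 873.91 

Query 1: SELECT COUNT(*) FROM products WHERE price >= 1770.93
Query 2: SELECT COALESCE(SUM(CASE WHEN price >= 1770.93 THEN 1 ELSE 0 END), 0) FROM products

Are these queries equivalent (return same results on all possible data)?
Yes, equivalent

Both queries return: [(1,)]

Reason: COUNT with WHERE vs conditional SUM (COALESCE handles empty-table NULL)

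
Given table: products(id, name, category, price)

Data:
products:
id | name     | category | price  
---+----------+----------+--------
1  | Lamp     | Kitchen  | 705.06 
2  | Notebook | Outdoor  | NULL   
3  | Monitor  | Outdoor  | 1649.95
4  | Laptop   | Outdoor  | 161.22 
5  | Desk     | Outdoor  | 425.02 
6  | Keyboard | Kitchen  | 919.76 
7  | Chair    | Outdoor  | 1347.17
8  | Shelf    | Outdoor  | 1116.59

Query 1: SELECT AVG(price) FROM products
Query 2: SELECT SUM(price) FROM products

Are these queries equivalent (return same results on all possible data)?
No, not equivalent

Query 1 returns: [(903.5385714285713,)]
Query 2 returns: [(6324.7699999999995,)]

Reason: AVG vs SUM give different aggregate values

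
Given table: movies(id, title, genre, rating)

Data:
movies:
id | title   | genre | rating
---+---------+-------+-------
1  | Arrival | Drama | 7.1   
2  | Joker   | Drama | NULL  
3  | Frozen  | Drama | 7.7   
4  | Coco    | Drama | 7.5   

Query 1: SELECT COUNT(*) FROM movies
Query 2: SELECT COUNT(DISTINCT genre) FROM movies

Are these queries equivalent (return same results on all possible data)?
No, not equivalent

Query 1 returns: [(4,)]
Query 2 returns: [(1,)]

Reason: COUNT(*) counts rows, COUNT(DISTINCT genre) counts unique genres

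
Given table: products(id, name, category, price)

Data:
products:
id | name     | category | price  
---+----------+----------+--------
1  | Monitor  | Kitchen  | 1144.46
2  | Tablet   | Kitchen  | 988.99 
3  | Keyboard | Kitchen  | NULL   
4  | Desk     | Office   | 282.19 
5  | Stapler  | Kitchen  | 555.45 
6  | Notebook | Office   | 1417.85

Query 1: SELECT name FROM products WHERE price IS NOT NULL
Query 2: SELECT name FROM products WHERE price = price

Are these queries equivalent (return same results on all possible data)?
Yes, equivalent

Both queries return: [('Desk',), ('Monitor',), ('Notebook',), ('Stapler',), ('Tablet',)]

Reason: IS NOT NULL vs self-equality (both exclude NULLs)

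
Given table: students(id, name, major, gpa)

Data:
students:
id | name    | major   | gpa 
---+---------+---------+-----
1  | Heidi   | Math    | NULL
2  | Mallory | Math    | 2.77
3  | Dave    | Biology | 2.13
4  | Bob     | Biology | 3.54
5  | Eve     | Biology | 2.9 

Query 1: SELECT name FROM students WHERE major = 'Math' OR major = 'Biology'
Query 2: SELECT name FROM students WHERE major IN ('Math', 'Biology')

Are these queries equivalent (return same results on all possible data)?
Yes, equivalent

Both queries return: [('Bob',), ('Dave',), ('Eve',), ('Heidi',), ('Mallory',)]

Reason: OR vs IN are equivalent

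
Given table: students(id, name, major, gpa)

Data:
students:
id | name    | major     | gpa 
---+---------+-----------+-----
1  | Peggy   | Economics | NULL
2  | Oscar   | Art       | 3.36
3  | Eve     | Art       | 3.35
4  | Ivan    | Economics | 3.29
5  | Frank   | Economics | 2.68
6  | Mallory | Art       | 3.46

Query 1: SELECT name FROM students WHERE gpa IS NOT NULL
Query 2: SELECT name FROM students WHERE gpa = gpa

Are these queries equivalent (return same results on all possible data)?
Yes, equivalent

Both queries return: [('Eve',), ('Frank',), ('Ivan',), ('Mallory',), ('Oscar',)]

Reason: IS NOT NULL vs self-equality (both exclude NULLs)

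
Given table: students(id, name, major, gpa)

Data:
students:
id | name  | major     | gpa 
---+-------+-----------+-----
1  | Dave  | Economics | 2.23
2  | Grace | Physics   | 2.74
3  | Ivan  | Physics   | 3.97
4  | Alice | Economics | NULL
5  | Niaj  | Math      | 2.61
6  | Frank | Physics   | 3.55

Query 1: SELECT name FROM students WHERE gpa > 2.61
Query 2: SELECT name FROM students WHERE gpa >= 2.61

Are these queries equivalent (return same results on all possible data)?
No, not equivalent

Query 1 returns: [('Grace',), ('Ivan',), ('Frank',)]
Query 2 returns: [('Grace',), ('Ivan',), ('Niaj',), ('Frank',)]

Reason: > vs >= gives different results when gpa = 2.61 exists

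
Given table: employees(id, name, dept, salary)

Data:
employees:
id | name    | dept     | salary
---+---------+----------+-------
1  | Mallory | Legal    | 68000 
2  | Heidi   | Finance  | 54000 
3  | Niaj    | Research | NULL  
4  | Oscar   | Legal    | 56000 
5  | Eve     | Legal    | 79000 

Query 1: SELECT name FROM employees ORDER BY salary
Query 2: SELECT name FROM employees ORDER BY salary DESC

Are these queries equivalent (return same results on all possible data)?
No, not equivalent

Query 1 returns: [('Niaj',), ('Heidi',), ('Oscar',), ('Mallory',), ('Eve',)]
Query 2 returns: [('Eve',), ('Mallory',), ('Oscar',), ('Heidi',), ('Niaj',)]

Reason: ASC vs DESC gives opposite ordering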